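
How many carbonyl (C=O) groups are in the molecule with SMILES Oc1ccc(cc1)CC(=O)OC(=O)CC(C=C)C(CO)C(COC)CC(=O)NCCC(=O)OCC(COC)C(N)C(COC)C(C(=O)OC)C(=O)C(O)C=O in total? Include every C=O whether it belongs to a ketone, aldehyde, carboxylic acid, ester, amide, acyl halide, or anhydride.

7

CH2CO-O-COCH2: anhydride, 2 C=O (running total 2).
CH2CONHCH2: amide, 1 C=O (running total 3).
CH2COOCH2: ester, 1 C=O (running total 4).
CH(COOCH3): ester, 1 C=O (running total 5).
CO: ketone, 1 C=O (running total 6).
CHO: aldehyde, 1 C=O (running total 7).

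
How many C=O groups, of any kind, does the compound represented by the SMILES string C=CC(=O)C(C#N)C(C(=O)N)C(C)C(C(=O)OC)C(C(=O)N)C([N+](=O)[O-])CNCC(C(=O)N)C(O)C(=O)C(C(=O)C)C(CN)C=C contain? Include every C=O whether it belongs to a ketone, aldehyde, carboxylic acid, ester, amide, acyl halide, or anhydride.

7

CO: ketone, 1 C=O (running total 1).
CH(CONH2): amide, 1 C=O (running total 2).
CH(COOCH3): ester, 1 C=O (running total 3).
CH(CONH2): amide, 1 C=O (running total 4).
CH(CONH2): amide, 1 C=O (running total 5).
CO: ketone, 1 C=O (running total 6).
CH(COCH3): ketone, 1 C=O (running total 7).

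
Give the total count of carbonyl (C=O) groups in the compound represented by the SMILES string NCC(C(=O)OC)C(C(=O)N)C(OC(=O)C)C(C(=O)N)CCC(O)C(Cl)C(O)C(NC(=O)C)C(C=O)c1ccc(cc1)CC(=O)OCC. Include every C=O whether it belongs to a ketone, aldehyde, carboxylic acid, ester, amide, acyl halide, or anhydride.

CH(COOCH3): ester, 1 C=O (running total 1).
CH(CONH2): amide, 1 C=O (running total 2).
CH(OCOCH3): ester, 1 C=O (running total 3).
CH(CONH2): amide, 1 C=O (running total 4).
CH(NHCOCH3): amide, 1 C=O (running total 5).
CH(CHO): aldehyde, 1 C=O (running total 6).
CH2COOCH2: ester, 1 C=O (running total 7).

7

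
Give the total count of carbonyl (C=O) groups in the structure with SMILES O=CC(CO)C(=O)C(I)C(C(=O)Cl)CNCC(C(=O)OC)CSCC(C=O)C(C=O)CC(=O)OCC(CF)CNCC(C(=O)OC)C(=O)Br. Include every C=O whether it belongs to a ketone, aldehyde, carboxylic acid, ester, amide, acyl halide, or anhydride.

OHC: aldehyde, 1 C=O (running total 1).
CO: ketone, 1 C=O (running total 2).
CH(COCl): acyl halide, 1 C=O (running total 3).
CH(COOCH3): ester, 1 C=O (running total 4).
CH(CHO): aldehyde, 1 C=O (running total 5).
CH(CHO): aldehyde, 1 C=O (running total 6).
CH2COOCH2: ester, 1 C=O (running total 7).
CH(COOCH3): ester, 1 C=O (running total 8).
COBr: acyl halide, 1 C=O (running total 9).

9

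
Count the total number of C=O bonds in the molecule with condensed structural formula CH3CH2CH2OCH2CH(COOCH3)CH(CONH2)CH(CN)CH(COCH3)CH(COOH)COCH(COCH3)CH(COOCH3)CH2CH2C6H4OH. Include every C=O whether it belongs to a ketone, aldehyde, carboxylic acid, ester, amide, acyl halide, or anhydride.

7

CH(COOCH3): ester, 1 C=O (running total 1).
CH(CONH2): amide, 1 C=O (running total 2).
CH(COCH3): ketone, 1 C=O (running total 3).
CH(COOH): carboxylic acid, 1 C=O (running total 4).
CO: ketone, 1 C=O (running total 5).
CH(COCH3): ketone, 1 C=O (running total 6).
CH(COOCH3): ester, 1 C=O (running total 7).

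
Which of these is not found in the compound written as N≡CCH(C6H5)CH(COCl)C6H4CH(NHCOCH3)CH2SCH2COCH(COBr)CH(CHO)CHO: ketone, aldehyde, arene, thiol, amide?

thiol

ketone: present (CO — –C(=O)– with carbon on both sides → ketone).
aldehyde: present (CH(CHO) — pendant –CHO: carbonyl C bonded to C and H → aldehyde).
amide: present (CH(NHCOCH3) — pendant –NHC(=O)CH3: N bonded to a carbonyl → amide (not amine)).
arene: present (CH(C6H5) — pendant –C6H5: benzene ring → arene).
thiol: no segment matches this pattern.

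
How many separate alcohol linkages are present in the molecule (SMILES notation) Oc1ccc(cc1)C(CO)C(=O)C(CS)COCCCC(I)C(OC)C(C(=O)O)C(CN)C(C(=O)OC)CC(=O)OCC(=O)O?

–OH attached directly to an aromatic ring → phenol (not alcohol); the ring itself is an arene.
pendant –CH2OH on an sp³ backbone C → alcohol.
–C(=O)– with carbon on both sides → ketone.
pendant –CH2SH → thiol.
C–O–C with sp³ carbons on both sides and no adjacent C=O → ether.
halogen on an sp³ carbon → alkyl halide.
pendant –OCH3: C–O–C with sp³ C, no adjacent C=O → ether.
pendant –COOH: carbonyl C bonded to C and –OH → carboxylic acid.
pendant –CH2NH2: N on sp³ C, no adjacent C=O → amine.
pendant –COOCH3: carbonyl C bonded to C and –OCH3 → ester.
–C(=O)–O–C with C on the carbonyl side → ester.
–COOH: carbonyl C bonded to –OH and C → carboxylic acid (the –OH is not a separate alcohol).
Alcohol appears at: CH(CH2OH) → 1.

1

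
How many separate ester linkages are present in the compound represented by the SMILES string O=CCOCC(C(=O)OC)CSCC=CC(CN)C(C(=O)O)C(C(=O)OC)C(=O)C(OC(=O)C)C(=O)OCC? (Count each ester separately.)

4

Taking each segment in turn:
  OHC: terminal –CHO: carbonyl C bonded to H and C → aldehyde.
  CH2OCH2: C–O–C with sp³ carbons on both sides and no adjacent C=O → ether.
  CH(COOCH3): pendant –COOCH3: carbonyl C bonded to C and –OCH3 → ester.
  CH2SCH2: C–S–C linkage → sulfide (thioether).
  CH=CH: C=C double bond → alkene.
  CH(CH2NH2): pendant –CH2NH2: N on sp³ C, no adjacent C=O → amine.
  CH(COOH): pendant –COOH: carbonyl C bonded to C and –OH → carboxylic acid.
  CH(COOCH3): pendant –COOCH3: carbonyl C bonded to C and –OCH3 → ester.
  CO: –C(=O)– with carbon on both sides → ketone.
  CH(OCOCH3): pendant –OC(=O)CH3: an acyloxy group → ester.
  COOCH2CH3: –C(=O)OCH2CH3: carbonyl C bonded to C and to –OEt → ester.
Ester appears at: CH(COOCH3), CH(COOCH3), CH(OCOCH3), COOCH2CH3 → 4.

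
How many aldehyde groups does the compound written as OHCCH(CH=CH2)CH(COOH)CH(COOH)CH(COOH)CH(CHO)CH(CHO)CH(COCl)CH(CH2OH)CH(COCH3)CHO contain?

Working along the chain:
  OHC: terminal –CHO: carbonyl C bonded to H and C → aldehyde.
  CH(CH=CH2): pendant –CH=CH2: C=C double bond → alkene.
  CH(COOH): pendant –COOH: carbonyl C bonded to C and –OH → carboxylic acid.
  CH(COOH): pendant –COOH: carbonyl C bonded to C and –OH → carboxylic acid.
  CH(COOH): pendant –COOH: carbonyl C bonded to C and –OH → carboxylic acid.
  CH(CHO): pendant –CHO: carbonyl C bonded to C and H → aldehyde.
  CH(CHO): pendant –CHO: carbonyl C bonded to C and H → aldehyde.
  CH(COCl): pendant –C(=O)X: carbonyl C bonded to C and halogen → acyl halide.
  CH(CH2OH): pendant –CH2OH on an sp³ backbone C → alcohol.
  CH(COCH3): pendant –COCH3: carbonyl C bonded to two carbons → ketone.
  CHO: terminal –CHO: carbonyl C bonded to H and C → aldehyde.
Aldehyde appears at: OHC, CH(CHO), CH(CHO), CHO → 4.

4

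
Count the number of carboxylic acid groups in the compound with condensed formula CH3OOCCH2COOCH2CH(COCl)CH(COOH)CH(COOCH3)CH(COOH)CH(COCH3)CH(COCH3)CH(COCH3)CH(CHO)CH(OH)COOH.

Working along the chain:
  CH3OOC: CH3O–C(=O)–: carbonyl C bonded to C and to –OCH3 → ester (not ketone + ether).
  CH2COOCH2: –C(=O)–O–C with C on the carbonyl side → ester.
  CH(COCl): pendant –C(=O)X: carbonyl C bonded to C and halogen → acyl halide.
  CH(COOH): pendant –COOH: carbonyl C bonded to C and –OH → carboxylic acid.
  CH(COOCH3): pendant –COOCH3: carbonyl C bonded to C and –OCH3 → ester.
  CH(COOH): pendant –COOH: carbonyl C bonded to C and –OH → carboxylic acid.
  CH(COCH3): pendant –COCH3: carbonyl C bonded to two carbons → ketone.
  CH(COCH3): pendant –COCH3: carbonyl C bonded to two carbons → ketone.
  CH(COCH3): pendant –COCH3: carbonyl C bonded to two carbons → ketone.
  CH(CHO): pendant –CHO: carbonyl C bonded to C and H → aldehyde.
  CH(OH): –OH on an sp³ carbon → alcohol (secondary).
  COOH: –COOH: carbonyl C bonded to –OH and C → carboxylic acid (the –OH is not a separate alcohol).
Carboxylic acid appears at: CH(COOH), CH(COOH), COOH → 3.

3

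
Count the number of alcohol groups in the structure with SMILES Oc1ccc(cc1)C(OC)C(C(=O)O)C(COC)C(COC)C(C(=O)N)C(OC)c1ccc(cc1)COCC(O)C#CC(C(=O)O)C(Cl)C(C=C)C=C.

Working along the chain:
  HOC6H4: –OH attached directly to an aromatic ring → phenol (not alcohol); the ring itself is an arene.
  CH(OCH3): pendant –OCH3: C–O–C with sp³ C, no adjacent C=O → ether.
  CH(COOH): pendant –COOH: carbonyl C bonded to C and –OH → carboxylic acid.
  CH(CH2OCH3): pendant –CH2OCH3: C–O–C linkage → ether.
  CH(CH2OCH3): pendant –CH2OCH3: C–O–C linkage → ether.
  CH(CONH2): pendant –CONH2: carbonyl C bonded to C and N → amide.
  CH(OCH3): pendant –OCH3: C–O–C with sp³ C, no adjacent C=O → ether.
  C6H4: para-disubstituted benzene ring → arene.
  CH2OCH2: C–O–C with sp³ carbons on both sides and no adjacent C=O → ether.
  CH(OH): –OH on an sp³ carbon → alcohol (secondary).
  C≡C: C≡C triple bond → alkyne.
  CH(COOH): pendant –COOH: carbonyl C bonded to C and –OH → carboxylic acid.
  CH(Cl): halogen on an sp³ carbon → alkyl halide.
  CH(CH=CH2): pendant –CH=CH2: C=C double bond → alkene.
  CH=CH2: C=C double bond → alkene.
Alcohol appears at: CH(OH) → 1.

1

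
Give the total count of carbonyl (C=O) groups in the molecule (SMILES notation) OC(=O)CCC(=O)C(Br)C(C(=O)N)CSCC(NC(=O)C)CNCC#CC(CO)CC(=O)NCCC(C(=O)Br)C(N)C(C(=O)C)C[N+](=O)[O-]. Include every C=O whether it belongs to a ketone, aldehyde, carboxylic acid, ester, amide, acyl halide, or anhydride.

7

HOOC: carboxylic acid, 1 C=O (running total 1).
CO: ketone, 1 C=O (running total 2).
CH(CONH2): amide, 1 C=O (running total 3).
CH(NHCOCH3): amide, 1 C=O (running total 4).
CH2CONHCH2: amide, 1 C=O (running total 5).
CH(COBr): acyl halide, 1 C=O (running total 6).
CH(COCH3): ketone, 1 C=O (running total 7).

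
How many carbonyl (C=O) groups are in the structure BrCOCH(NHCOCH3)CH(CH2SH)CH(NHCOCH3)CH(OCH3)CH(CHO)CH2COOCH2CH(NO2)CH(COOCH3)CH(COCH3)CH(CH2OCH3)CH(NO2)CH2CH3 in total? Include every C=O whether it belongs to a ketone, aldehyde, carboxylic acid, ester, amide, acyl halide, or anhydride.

7

BrCO: acyl halide, 1 C=O (running total 1).
CH(NHCOCH3): amide, 1 C=O (running total 2).
CH(NHCOCH3): amide, 1 C=O (running total 3).
CH(CHO): aldehyde, 1 C=O (running total 4).
CH2COOCH2: ester, 1 C=O (running total 5).
CH(COOCH3): ester, 1 C=O (running total 6).
CH(COCH3): ketone, 1 C=O (running total 7).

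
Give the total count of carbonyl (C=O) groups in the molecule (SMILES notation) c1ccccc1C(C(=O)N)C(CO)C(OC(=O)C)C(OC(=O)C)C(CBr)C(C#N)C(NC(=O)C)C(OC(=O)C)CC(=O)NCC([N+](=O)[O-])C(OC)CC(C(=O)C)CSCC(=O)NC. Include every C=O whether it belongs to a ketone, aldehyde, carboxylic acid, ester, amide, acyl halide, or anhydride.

CH(CONH2): amide, 1 C=O (running total 1).
CH(OCOCH3): ester, 1 C=O (running total 2).
CH(OCOCH3): ester, 1 C=O (running total 3).
CH(NHCOCH3): amide, 1 C=O (running total 4).
CH(OCOCH3): ester, 1 C=O (running total 5).
CH2CONHCH2: amide, 1 C=O (running total 6).
CH(COCH3): ketone, 1 C=O (running total 7).
CONHCH3: amide, 1 C=O (running total 8).

8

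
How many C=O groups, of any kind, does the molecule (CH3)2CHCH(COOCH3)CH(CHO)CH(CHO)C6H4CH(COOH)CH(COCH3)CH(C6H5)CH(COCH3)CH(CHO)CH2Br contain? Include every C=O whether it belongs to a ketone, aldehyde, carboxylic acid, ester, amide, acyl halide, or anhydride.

7

CH(COOCH3): ester, 1 C=O (running total 1).
CH(CHO): aldehyde, 1 C=O (running total 2).
CH(CHO): aldehyde, 1 C=O (running total 3).
CH(COOH): carboxylic acid, 1 C=O (running total 4).
CH(COCH3): ketone, 1 C=O (running total 5).
CH(COCH3): ketone, 1 C=O (running total 6).
CH(CHO): aldehyde, 1 C=O (running total 7).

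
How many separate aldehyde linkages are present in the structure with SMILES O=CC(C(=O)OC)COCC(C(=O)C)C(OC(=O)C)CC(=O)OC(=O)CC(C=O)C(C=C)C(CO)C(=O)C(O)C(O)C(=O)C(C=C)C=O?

3

Reading the structure from left to right:
  OHC: terminal –CHO: carbonyl C bonded to H and C → aldehyde.
  CH(COOCH3): pendant –COOCH3: carbonyl C bonded to C and –OCH3 → ester.
  CH2OCH2: C–O–C with sp³ carbons on both sides and no adjacent C=O → ether.
  CH(COCH3): pendant –COCH3: carbonyl C bonded to two carbons → ketone.
  CH(OCOCH3): pendant –OC(=O)CH3: an acyloxy group → ester.
  CH2CO-O-COCH2: two acyl groups sharing one oxygen, –C(=O)–O–C(=O)– → anhydride.
  CH(CHO): pendant –CHO: carbonyl C bonded to C and H → aldehyde.
  CH(CH=CH2): pendant –CH=CH2: C=C double bond → alkene.
  CH(CH2OH): pendant –CH2OH on an sp³ backbone C → alcohol.
  CO: –C(=O)– with carbon on both sides → ketone.
  CH(OH): –OH on an sp³ carbon → alcohol (secondary).
  CH(OH): –OH on an sp³ carbon → alcohol (secondary).
  CO: –C(=O)– with carbon on both sides → ketone.
  CH(CH=CH2): pendant –CH=CH2: C=C double bond → alkene.
  CHO: terminal –CHO: carbonyl C bonded to H and C → aldehyde.
Aldehyde appears at: OHC, CH(CHO), CHO → 3.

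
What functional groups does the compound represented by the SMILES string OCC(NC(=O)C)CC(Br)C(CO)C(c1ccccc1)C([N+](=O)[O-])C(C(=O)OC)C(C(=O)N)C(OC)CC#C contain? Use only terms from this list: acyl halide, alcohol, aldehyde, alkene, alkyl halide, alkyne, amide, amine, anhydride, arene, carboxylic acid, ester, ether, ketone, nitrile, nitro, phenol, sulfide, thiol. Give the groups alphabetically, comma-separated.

alcohol, alkyl halide, alkyne, amide, arene, ester, ether, nitro

Taking each segment in turn:
  HOCH2: HO– on an sp³ carbon → alcohol.
  CH(NHCOCH3): pendant –NHC(=O)CH3: N bonded to a carbonyl → amide (not amine).
  CH(Br): halogen on an sp³ carbon → alkyl halide.
  CH(CH2OH): pendant –CH2OH on an sp³ backbone C → alcohol.
  CH(C6H5): pendant –C6H5: benzene ring → arene.
  CH(NO2): –NO2 on an sp³ carbon → nitro (the N=O is not a carbonyl).
  CH(COOCH3): pendant –COOCH3: carbonyl C bonded to C and –OCH3 → ester.
  CH(CONH2): pendant –CONH2: carbonyl C bonded to C and N → amide.
  CH(OCH3): pendant –OCH3: C–O–C with sp³ C, no adjacent C=O → ether.
  C≡CH: C≡C triple bond → alkyne.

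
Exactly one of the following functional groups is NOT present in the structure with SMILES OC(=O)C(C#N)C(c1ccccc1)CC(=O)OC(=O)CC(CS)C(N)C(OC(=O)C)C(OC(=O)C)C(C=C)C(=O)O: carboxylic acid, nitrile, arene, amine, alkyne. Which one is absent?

alkyne

carboxylic acid: present (HOOC — –COOH: carbonyl C bonded to –OH and C → carboxylic acid (the –OH is not a separate alcohol)).
amine: present (CH(NH2) — –NH2 on an sp³ carbon with no adjacent C=O → amine).
arene: present (CH(C6H5) — pendant –C6H5: benzene ring → arene).
nitrile: present (CH(CN) — pendant –C≡N: nitrile).
alkyne: absent. In CH(CN), the triple bond is C≡N, not C≡C, so it is a nitrile.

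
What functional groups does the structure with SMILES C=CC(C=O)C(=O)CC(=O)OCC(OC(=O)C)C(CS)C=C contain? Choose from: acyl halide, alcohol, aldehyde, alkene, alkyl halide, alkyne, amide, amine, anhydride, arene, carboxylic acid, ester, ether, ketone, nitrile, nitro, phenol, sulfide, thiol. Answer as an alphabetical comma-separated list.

aldehyde, alkene, ester, ketone, thiol

Taking each segment in turn:
  CH2=CH: C=C double bond → alkene.
  CH(CHO): pendant –CHO: carbonyl C bonded to C and H → aldehyde.
  CO: –C(=O)– with carbon on both sides → ketone.
  CH2COOCH2: –C(=O)–O–C with C on the carbonyl side → ester.
  CH(OCOCH3): pendant –OC(=O)CH3: an acyloxy group → ester.
  CH(CH2SH): pendant –CH2SH → thiol.
  CH=CH2: C=C double bond → alkene.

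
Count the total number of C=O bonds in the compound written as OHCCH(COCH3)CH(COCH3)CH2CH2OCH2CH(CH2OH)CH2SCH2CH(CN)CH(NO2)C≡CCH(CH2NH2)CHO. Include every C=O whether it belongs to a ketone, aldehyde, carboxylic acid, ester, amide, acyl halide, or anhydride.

4

OHC: aldehyde, 1 C=O (running total 1).
CH(COCH3): ketone, 1 C=O (running total 2).
CH(COCH3): ketone, 1 C=O (running total 3).
CHO: aldehyde, 1 C=O (running total 4).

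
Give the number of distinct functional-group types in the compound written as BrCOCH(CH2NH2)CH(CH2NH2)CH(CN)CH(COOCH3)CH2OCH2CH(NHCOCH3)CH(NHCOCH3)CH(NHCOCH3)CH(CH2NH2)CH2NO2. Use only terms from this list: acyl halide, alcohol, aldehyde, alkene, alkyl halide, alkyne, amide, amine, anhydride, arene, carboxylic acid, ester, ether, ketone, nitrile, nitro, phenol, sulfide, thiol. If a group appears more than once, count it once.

7

–C(=O)Br: carbonyl C bonded to C and to a halogen → acyl halide (not alkyl halide).
pendant –CH2NH2: N on sp³ C, no adjacent C=O → amine.
pendant –CH2NH2: N on sp³ C, no adjacent C=O → amine.
pendant –C≡N: nitrile.
pendant –COOCH3: carbonyl C bonded to C and –OCH3 → ester.
C–O–C with sp³ carbons on both sides and no adjacent C=O → ether.
pendant –NHC(=O)CH3: N bonded to a carbonyl → amide (not amine).
pendant –NHC(=O)CH3: N bonded to a carbonyl → amide (not amine).
pendant –NHC(=O)CH3: N bonded to a carbonyl → amide (not amine).
pendant –CH2NH2: N on sp³ C, no adjacent C=O → amine.
–NO2 on carbon → nitro group.
Distinct types present: acyl halide, amide, amine, ester, ether, nitrile, nitro.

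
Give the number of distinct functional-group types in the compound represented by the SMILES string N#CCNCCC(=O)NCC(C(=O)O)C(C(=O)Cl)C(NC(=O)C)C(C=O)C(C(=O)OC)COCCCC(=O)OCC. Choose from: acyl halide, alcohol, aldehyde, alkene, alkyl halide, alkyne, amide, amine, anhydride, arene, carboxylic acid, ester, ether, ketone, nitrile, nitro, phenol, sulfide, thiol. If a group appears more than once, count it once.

8

Taking each segment in turn:
  N≡C: N≡C–: carbon triple-bonded to nitrogen → nitrile.
  CH2NHCH2: C–N–C with sp³ carbons and no adjacent C=O → amine (secondary).
  CH2CONHCH2: –C(=O)–N– linkage → amide (the N is not an amine).
  CH(COOH): pendant –COOH: carbonyl C bonded to C and –OH → carboxylic acid.
  CH(COCl): pendant –C(=O)X: carbonyl C bonded to C and halogen → acyl halide.
  CH(NHCOCH3): pendant –NHC(=O)CH3: N bonded to a carbonyl → amide (not amine).
  CH(CHO): pendant –CHO: carbonyl C bonded to C and H → aldehyde.
  CH(COOCH3): pendant –COOCH3: carbonyl C bonded to C and –OCH3 → ester.
  CH2OCH2: C–O–C with sp³ carbons on both sides and no adjacent C=O → ether.
  COOCH2CH3: –C(=O)OCH2CH3: carbonyl C bonded to C and to –OEt → ester.
Distinct types present: acyl halide, aldehyde, amide, amine, carboxylic acid, ester, ether, nitrile.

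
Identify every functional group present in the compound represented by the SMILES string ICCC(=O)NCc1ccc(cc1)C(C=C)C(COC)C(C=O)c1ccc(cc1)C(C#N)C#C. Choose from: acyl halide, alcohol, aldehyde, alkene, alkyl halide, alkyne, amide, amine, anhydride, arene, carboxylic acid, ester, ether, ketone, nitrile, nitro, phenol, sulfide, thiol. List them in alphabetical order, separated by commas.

halogen on an sp³ carbon → alkyl halide.
–C(=O)–N– linkage → amide (the N is not an amine).
para-disubstituted benzene ring → arene.
pendant –CH=CH2: C=C double bond → alkene.
pendant –CH2OCH3: C–O–C linkage → ether.
pendant –CHO: carbonyl C bonded to C and H → aldehyde.
para-disubstituted benzene ring → arene.
pendant –C≡N: nitrile.
C≡C triple bond → alkyne.

aldehyde, alkene, alkyl halide, alkyne, amide, arene, ether, nitrile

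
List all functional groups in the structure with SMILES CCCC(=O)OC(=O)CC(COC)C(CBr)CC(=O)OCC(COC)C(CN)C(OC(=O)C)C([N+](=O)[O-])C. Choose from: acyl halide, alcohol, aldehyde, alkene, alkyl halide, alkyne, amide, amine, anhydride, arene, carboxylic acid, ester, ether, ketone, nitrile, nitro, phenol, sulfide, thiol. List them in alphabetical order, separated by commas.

alkyl halide, amine, anhydride, ester, ether, nitro

two acyl groups sharing one oxygen, –C(=O)–O–C(=O)– → anhydride.
pendant –CH2OCH3: C–O–C linkage → ether.
pendant –CH2X: halogen on sp³ carbon → alkyl halide.
–C(=O)–O–C with C on the carbonyl side → ester.
pendant –CH2OCH3: C–O–C linkage → ether.
pendant –CH2NH2: N on sp³ C, no adjacent C=O → amine.
pendant –OC(=O)CH3: an acyloxy group → ester.
–NO2 on an sp³ carbon → nitro (the N=O is not a carbonyl).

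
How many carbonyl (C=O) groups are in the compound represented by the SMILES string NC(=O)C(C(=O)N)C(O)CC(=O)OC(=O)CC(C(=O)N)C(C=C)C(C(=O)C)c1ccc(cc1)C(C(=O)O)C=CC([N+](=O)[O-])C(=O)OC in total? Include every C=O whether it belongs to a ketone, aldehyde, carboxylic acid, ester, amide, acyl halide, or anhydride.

H2NCO: amide, 1 C=O (running total 1).
CH(CONH2): amide, 1 C=O (running total 2).
CH2CO-O-COCH2: anhydride, 2 C=O (running total 4).
CH(CONH2): amide, 1 C=O (running total 5).
CH(COCH3): ketone, 1 C=O (running total 6).
CH(COOH): carboxylic acid, 1 C=O (running total 7).
COOCH3: ester, 1 C=O (running total 8).

8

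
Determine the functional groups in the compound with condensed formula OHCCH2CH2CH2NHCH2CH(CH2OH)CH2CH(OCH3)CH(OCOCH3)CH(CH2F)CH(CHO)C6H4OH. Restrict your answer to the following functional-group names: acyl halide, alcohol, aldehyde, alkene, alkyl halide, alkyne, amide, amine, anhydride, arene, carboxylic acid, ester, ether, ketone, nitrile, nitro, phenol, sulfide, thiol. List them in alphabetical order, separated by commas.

terminal –CHO: carbonyl C bonded to H and C → aldehyde.
C–N–C with sp³ carbons and no adjacent C=O → amine (secondary).
pendant –CH2OH on an sp³ backbone C → alcohol.
pendant –OCH3: C–O–C with sp³ C, no adjacent C=O → ether.
pendant –OC(=O)CH3: an acyloxy group → ester.
pendant –CH2X: halogen on sp³ carbon → alkyl halide.
pendant –CHO: carbonyl C bonded to C and H → aldehyde.
–OH attached directly to an aromatic ring → phenol (not alcohol); the ring itself is an arene.

alcohol, aldehyde, alkyl halide, amine, arene, ester, ether, phenol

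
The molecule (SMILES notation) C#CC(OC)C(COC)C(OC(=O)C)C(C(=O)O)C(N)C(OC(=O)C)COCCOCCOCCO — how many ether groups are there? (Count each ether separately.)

Reading the structure from left to right:
  HC≡C: C≡C triple bond → alkyne.
  CH(OCH3): pendant –OCH3: C–O–C with sp³ C, no adjacent C=O → ether.
  CH(CH2OCH3): pendant –CH2OCH3: C–O–C linkage → ether.
  CH(OCOCH3): pendant –OC(=O)CH3: an acyloxy group → ester.
  CH(COOH): pendant –COOH: carbonyl C bonded to C and –OH → carboxylic acid.
  CH(NH2): –NH2 on an sp³ carbon with no adjacent C=O → amine.
  CH(OCOCH3): pendant –OC(=O)CH3: an acyloxy group → ester.
  CH2OCH2: C–O–C with sp³ carbons on both sides and no adjacent C=O → ether.
  CH2OCH2: C–O–C with sp³ carbons on both sides and no adjacent C=O → ether.
  CH2OCH2: C–O–C with sp³ carbons on both sides and no adjacent C=O → ether.
  CH2OH: –OH on an sp³ carbon → alcohol.
Ether appears at: CH(OCH3), CH(CH2OCH3), CH2OCH2, CH2OCH2, CH2OCH2 → 5.

5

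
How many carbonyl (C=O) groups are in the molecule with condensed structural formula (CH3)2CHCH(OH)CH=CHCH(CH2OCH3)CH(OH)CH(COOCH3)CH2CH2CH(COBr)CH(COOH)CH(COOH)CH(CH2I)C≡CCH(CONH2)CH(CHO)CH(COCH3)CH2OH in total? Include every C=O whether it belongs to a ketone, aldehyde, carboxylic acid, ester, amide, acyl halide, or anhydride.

CH(COOCH3): ester, 1 C=O (running total 1).
CH(COBr): acyl halide, 1 C=O (running total 2).
CH(COOH): carboxylic acid, 1 C=O (running total 3).
CH(COOH): carboxylic acid, 1 C=O (running total 4).
CH(CONH2): amide, 1 C=O (running total 5).
CH(CHO): aldehyde, 1 C=O (running total 6).
CH(COCH3): ketone, 1 C=O (running total 7).

7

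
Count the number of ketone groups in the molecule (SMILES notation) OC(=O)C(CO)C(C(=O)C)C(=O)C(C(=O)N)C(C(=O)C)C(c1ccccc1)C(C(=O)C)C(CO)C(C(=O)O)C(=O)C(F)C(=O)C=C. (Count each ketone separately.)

–COOH: carbonyl C bonded to –OH and C → carboxylic acid (the –OH is not a separate alcohol).
pendant –CH2OH on an sp³ backbone C → alcohol.
pendant –COCH3: carbonyl C bonded to two carbons → ketone.
–C(=O)– with carbon on both sides → ketone.
pendant –CONH2: carbonyl C bonded to C and N → amide.
pendant –COCH3: carbonyl C bonded to two carbons → ketone.
pendant –C6H5: benzene ring → arene.
pendant –COCH3: carbonyl C bonded to two carbons → ketone.
pendant –CH2OH on an sp³ backbone C → alcohol.
pendant –COOH: carbonyl C bonded to C and –OH → carboxylic acid.
–C(=O)– with carbon on both sides → ketone.
halogen on an sp³ carbon → alkyl halide.
–C(=O)– with carbon on both sides → ketone.
C=C double bond → alkene.
Ketone appears at: CH(COCH3), CO, CH(COCH3), CH(COCH3), CO, CO → 6.

6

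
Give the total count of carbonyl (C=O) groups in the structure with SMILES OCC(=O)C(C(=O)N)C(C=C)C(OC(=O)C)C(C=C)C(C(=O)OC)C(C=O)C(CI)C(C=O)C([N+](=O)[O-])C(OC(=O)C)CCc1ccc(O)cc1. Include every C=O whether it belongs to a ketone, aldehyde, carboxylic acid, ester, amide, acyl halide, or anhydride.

CO: ketone, 1 C=O (running total 1).
CH(CONH2): amide, 1 C=O (running total 2).
CH(OCOCH3): ester, 1 C=O (running total 3).
CH(COOCH3): ester, 1 C=O (running total 4).
CH(CHO): aldehyde, 1 C=O (running total 5).
CH(CHO): aldehyde, 1 C=O (running total 6).
CH(OCOCH3): ester, 1 C=O (running total 7).

7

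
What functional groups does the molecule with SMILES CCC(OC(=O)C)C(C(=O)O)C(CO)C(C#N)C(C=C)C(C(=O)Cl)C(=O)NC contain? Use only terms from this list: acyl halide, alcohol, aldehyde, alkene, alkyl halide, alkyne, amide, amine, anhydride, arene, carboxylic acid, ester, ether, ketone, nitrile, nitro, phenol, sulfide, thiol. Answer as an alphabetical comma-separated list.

pendant –OC(=O)CH3: an acyloxy group → ester.
pendant –COOH: carbonyl C bonded to C and –OH → carboxylic acid.
pendant –CH2OH on an sp³ backbone C → alcohol.
pendant –C≡N: nitrile.
pendant –CH=CH2: C=C double bond → alkene.
pendant –C(=O)X: carbonyl C bonded to C and halogen → acyl halide.
–C(=O)NHCH3: carbonyl C bonded to C and to N → amide (the N is not an amine).

acyl halide, alcohol, alkene, amide, carboxylic acid, ester, nitrile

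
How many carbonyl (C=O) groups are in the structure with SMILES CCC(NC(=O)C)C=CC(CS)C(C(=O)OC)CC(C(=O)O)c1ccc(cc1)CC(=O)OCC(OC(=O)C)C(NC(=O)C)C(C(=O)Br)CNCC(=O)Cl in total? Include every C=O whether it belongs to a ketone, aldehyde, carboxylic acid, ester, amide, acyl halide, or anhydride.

CH(NHCOCH3): amide, 1 C=O (running total 1).
CH(COOCH3): ester, 1 C=O (running total 2).
CH(COOH): carboxylic acid, 1 C=O (running total 3).
CH2COOCH2: ester, 1 C=O (running total 4).
CH(OCOCH3): ester, 1 C=O (running total 5).
CH(NHCOCH3): amide, 1 C=O (running total 6).
CH(COBr): acyl halide, 1 C=O (running total 7).
COCl: acyl halide, 1 C=O (running total 8).

8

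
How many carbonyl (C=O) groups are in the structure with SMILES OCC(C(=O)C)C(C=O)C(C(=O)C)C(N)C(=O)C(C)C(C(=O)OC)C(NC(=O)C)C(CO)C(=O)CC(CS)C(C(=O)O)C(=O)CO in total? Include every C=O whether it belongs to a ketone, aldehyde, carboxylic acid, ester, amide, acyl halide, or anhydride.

CH(COCH3): ketone, 1 C=O (running total 1).
CH(CHO): aldehyde, 1 C=O (running total 2).
CH(COCH3): ketone, 1 C=O (running total 3).
CO: ketone, 1 C=O (running total 4).
CH(COOCH3): ester, 1 C=O (running total 5).
CH(NHCOCH3): amide, 1 C=O (running total 6).
CO: ketone, 1 C=O (running total 7).
CH(COOH): carboxylic acid, 1 C=O (running total 8).
CO: ketone, 1 C=O (running total 9).

9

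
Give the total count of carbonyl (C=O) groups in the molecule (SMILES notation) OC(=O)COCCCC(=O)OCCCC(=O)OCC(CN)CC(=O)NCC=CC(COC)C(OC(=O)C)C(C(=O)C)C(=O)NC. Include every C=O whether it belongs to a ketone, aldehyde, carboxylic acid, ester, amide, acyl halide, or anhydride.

7

HOOC: carboxylic acid, 1 C=O (running total 1).
CH2COOCH2: ester, 1 C=O (running total 2).
CH2COOCH2: ester, 1 C=O (running total 3).
CH2CONHCH2: amide, 1 C=O (running total 4).
CH(OCOCH3): ester, 1 C=O (running total 5).
CH(COCH3): ketone, 1 C=O (running total 6).
CONHCH3: amide, 1 C=O (running total 7).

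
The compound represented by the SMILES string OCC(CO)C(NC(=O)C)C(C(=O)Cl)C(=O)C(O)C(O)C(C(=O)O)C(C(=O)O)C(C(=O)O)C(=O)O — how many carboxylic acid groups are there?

Reading the structure from left to right:
  HOCH2: HO– on an sp³ carbon → alcohol.
  CH(CH2OH): pendant –CH2OH on an sp³ backbone C → alcohol.
  CH(NHCOCH3): pendant –NHC(=O)CH3: N bonded to a carbonyl → amide (not amine).
  CH(COCl): pendant –C(=O)X: carbonyl C bonded to C and halogen → acyl halide.
  CO: –C(=O)– with carbon on both sides → ketone.
  CH(OH): –OH on an sp³ carbon → alcohol (secondary).
  CH(OH): –OH on an sp³ carbon → alcohol (secondary).
  CH(COOH): pendant –COOH: carbonyl C bonded to C and –OH → carboxylic acid.
  CH(COOH): pendant –COOH: carbonyl C bonded to C and –OH → carboxylic acid.
  CH(COOH): pendant –COOH: carbonyl C bonded to C and –OH → carboxylic acid.
  COOH: –COOH: carbonyl C bonded to –OH and C → carboxylic acid (the –OH is not a separate alcohol).
Carboxylic acid appears at: CH(COOH), CH(COOH), CH(COOH), COOH → 4.

4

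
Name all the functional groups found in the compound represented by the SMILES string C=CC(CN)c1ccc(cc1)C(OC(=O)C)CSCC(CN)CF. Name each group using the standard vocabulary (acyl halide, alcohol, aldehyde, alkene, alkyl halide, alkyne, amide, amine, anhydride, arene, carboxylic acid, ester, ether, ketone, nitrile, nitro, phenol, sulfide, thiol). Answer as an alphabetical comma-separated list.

alkene, alkyl halide, amine, arene, ester, sulfide

C=C double bond → alkene.
pendant –CH2NH2: N on sp³ C, no adjacent C=O → amine.
para-disubstituted benzene ring → arene.
pendant –OC(=O)CH3: an acyloxy group → ester.
C–S–C linkage → sulfide (thioether).
pendant –CH2NH2: N on sp³ C, no adjacent C=O → amine.
halogen on an sp³ carbon → alkyl halide.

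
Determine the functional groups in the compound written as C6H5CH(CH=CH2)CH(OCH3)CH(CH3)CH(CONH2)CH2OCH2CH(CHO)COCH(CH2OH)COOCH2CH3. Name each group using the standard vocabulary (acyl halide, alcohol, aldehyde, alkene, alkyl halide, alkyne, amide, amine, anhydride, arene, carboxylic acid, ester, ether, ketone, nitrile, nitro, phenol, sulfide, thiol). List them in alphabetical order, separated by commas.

alcohol, aldehyde, alkene, amide, arene, ester, ether, ketone

Working along the chain:
  C6H5: C6H5– phenyl ring → arene.
  CH(CH=CH2): pendant –CH=CH2: C=C double bond → alkene.
  CH(OCH3): pendant –OCH3: C–O–C with sp³ C, no adjacent C=O → ether.
  CH(CONH2): pendant –CONH2: carbonyl C bonded to C and N → amide.
  CH2OCH2: C–O–C with sp³ carbons on both sides and no adjacent C=O → ether.
  CH(CHO): pendant –CHO: carbonyl C bonded to C and H → aldehyde.
  CO: –C(=O)– with carbon on both sides → ketone.
  CH(CH2OH): pendant –CH2OH on an sp³ backbone C → alcohol.
  COOCH2CH3: –C(=O)OCH2CH3: carbonyl C bonded to C and to –OEt → ester.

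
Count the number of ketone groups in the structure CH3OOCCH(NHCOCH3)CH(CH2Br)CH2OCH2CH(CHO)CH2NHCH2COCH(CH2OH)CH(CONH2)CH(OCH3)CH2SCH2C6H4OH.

Working along the chain:
  CH3OOC: CH3O–C(=O)–: carbonyl C bonded to C and to –OCH3 → ester (not ketone + ether).
  CH(NHCOCH3): pendant –NHC(=O)CH3: N bonded to a carbonyl → amide (not amine).
  CH(CH2Br): pendant –CH2X: halogen on sp³ carbon → alkyl halide.
  CH2OCH2: C–O–C with sp³ carbons on both sides and no adjacent C=O → ether.
  CH(CHO): pendant –CHO: carbonyl C bonded to C and H → aldehyde.
  CH2NHCH2: C–N–C with sp³ carbons and no adjacent C=O → amine (secondary).
  CO: –C(=O)– with carbon on both sides → ketone.
  CH(CH2OH): pendant –CH2OH on an sp³ backbone C → alcohol.
  CH(CONH2): pendant –CONH2: carbonyl C bonded to C and N → amide.
  CH(OCH3): pendant –OCH3: C–O–C with sp³ C, no adjacent C=O → ether.
  CH2SCH2: C–S–C linkage → sulfide (thioether).
  C6H4OH: –OH attached directly to an aromatic ring → phenol (not alcohol); the ring itself is an arene.
Ketone appears at: CO → 1.

1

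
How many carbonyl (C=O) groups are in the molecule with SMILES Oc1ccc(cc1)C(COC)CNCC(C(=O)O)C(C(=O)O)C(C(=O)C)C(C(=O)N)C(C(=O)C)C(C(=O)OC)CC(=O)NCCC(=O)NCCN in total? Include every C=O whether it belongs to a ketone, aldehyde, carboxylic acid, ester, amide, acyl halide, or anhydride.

CH(COOH): carboxylic acid, 1 C=O (running total 1).
CH(COOH): carboxylic acid, 1 C=O (running total 2).
CH(COCH3): ketone, 1 C=O (running total 3).
CH(CONH2): amide, 1 C=O (running total 4).
CH(COCH3): ketone, 1 C=O (running total 5).
CH(COOCH3): ester, 1 C=O (running total 6).
CH2CONHCH2: amide, 1 C=O (running total 7).
CH2CONHCH2: amide, 1 C=O (running total 8).

8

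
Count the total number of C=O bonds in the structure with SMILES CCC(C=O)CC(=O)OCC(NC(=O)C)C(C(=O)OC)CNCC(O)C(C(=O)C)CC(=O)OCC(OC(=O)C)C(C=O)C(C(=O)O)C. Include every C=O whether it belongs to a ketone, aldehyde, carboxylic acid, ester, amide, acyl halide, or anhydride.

CH(CHO): aldehyde, 1 C=O (running total 1).
CH2COOCH2: ester, 1 C=O (running total 2).
CH(NHCOCH3): amide, 1 C=O (running total 3).
CH(COOCH3): ester, 1 C=O (running total 4).
CH(COCH3): ketone, 1 C=O (running total 5).
CH2COOCH2: ester, 1 C=O (running total 6).
CH(OCOCH3): ester, 1 C=O (running total 7).
CH(CHO): aldehyde, 1 C=O (running total 8).
CH(COOH): carboxylic acid, 1 C=O (running total 9).

9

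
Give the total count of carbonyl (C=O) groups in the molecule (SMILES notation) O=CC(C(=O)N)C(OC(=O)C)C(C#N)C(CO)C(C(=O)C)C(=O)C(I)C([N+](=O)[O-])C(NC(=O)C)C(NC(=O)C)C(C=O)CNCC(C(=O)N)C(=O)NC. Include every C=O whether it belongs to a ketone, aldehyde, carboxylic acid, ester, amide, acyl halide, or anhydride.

10

OHC: aldehyde, 1 C=O (running total 1).
CH(CONH2): amide, 1 C=O (running total 2).
CH(OCOCH3): ester, 1 C=O (running total 3).
CH(COCH3): ketone, 1 C=O (running total 4).
CO: ketone, 1 C=O (running total 5).
CH(NHCOCH3): amide, 1 C=O (running total 6).
CH(NHCOCH3): amide, 1 C=O (running total 7).
CH(CHO): aldehyde, 1 C=O (running total 8).
CH(CONH2): amide, 1 C=O (running total 9).
CONHCH3: amide, 1 C=O (running total 10).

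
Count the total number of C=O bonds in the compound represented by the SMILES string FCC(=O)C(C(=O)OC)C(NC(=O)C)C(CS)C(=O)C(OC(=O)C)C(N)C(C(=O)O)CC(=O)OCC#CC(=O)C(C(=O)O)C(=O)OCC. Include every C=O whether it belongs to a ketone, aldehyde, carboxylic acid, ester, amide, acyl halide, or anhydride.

CO: ketone, 1 C=O (running total 1).
CH(COOCH3): ester, 1 C=O (running total 2).
CH(NHCOCH3): amide, 1 C=O (running total 3).
CO: ketone, 1 C=O (running total 4).
CH(OCOCH3): ester, 1 C=O (running total 5).
CH(COOH): carboxylic acid, 1 C=O (running total 6).
CH2COOCH2: ester, 1 C=O (running total 7).
CO: ketone, 1 C=O (running total 8).
CH(COOH): carboxylic acid, 1 C=O (running total 9).
COOCH2CH3: ester, 1 C=O (running total 10).

10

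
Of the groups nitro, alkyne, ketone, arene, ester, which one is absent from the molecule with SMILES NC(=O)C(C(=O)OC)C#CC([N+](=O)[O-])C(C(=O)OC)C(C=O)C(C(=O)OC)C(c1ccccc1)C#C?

arene: present (CH(C6H5) — pendant –C6H5: benzene ring → arene).
alkyne: present (C≡C — C≡C triple bond → alkyne).
nitro: present (CH(NO2) — –NO2 on an sp³ carbon → nitro (the N=O is not a carbonyl)).
ester: present (CH(COOCH3) — pendant –COOCH3: carbonyl C bonded to C and –OCH3 → ester).
ketone: absent. In CH(COOCH3), the C=O is bonded to an –O–C group, which defines an ester, not a ketone. In H2NCO, the C=O is bonded to nitrogen, which defines an amide, not a ketone. In CH(CHO), the carbonyl carbon carries an H, so it is an aldehyde, not a ketone.

ketone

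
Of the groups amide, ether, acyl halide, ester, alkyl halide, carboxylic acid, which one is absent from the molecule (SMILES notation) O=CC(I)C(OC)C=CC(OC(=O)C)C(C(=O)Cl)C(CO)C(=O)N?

carboxylic acid

ether: present (CH(OCH3) — pendant –OCH3: C–O–C with sp³ C, no adjacent C=O → ether).
ester: present (CH(OCOCH3) — pendant –OC(=O)CH3: an acyloxy group → ester).
acyl halide: present (CH(COCl) — pendant –C(=O)X: carbonyl C bonded to C and halogen → acyl halide).
alkyl halide: present (CH(I) — halogen on an sp³ carbon → alkyl halide).
amide: present (CONH2 — –C(=O)NH2: carbonyl C bonded to C and to N → amide (the N is not a separate amine)).
carboxylic acid: absent. In CH(OCOCH3), the acyl oxygen is bonded to carbon (–O–C), not to H, so this is an ester. In CONH2, the carbonyl is bonded to nitrogen, not to –OH; that is an amide.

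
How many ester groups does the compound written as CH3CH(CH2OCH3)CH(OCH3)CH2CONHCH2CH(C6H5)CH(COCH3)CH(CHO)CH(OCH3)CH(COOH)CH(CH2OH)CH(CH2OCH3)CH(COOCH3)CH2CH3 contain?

pendant –CH2OCH3: C–O–C linkage → ether.
pendant –OCH3: C–O–C with sp³ C, no adjacent C=O → ether.
–C(=O)–N– linkage → amide (the N is not an amine).
pendant –C6H5: benzene ring → arene.
pendant –COCH3: carbonyl C bonded to two carbons → ketone.
pendant –CHO: carbonyl C bonded to C and H → aldehyde.
pendant –OCH3: C–O–C with sp³ C, no adjacent C=O → ether.
pendant –COOH: carbonyl C bonded to C and –OH → carboxylic acid.
pendant –CH2OH on an sp³ backbone C → alcohol.
pendant –CH2OCH3: C–O–C linkage → ether.
pendant –COOCH3: carbonyl C bonded to C and –OCH3 → ester.
Ester appears at: CH(COOCH3) → 1.

1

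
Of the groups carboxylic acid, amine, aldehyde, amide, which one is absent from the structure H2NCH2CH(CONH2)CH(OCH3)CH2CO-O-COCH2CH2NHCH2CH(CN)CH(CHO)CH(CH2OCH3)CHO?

amide: present (CH(CONH2) — pendant –CONH2: carbonyl C bonded to C and N → amide).
aldehyde: present (CH(CHO) — pendant –CHO: carbonyl C bonded to C and H → aldehyde).
amine: present (H2NCH2 — –NH2 on an sp³ carbon with no adjacent C=O → amine).
carboxylic acid: absent. In CH(CONH2), the carbonyl is bonded to nitrogen, not to –OH; that is an amide.

carboxylic acid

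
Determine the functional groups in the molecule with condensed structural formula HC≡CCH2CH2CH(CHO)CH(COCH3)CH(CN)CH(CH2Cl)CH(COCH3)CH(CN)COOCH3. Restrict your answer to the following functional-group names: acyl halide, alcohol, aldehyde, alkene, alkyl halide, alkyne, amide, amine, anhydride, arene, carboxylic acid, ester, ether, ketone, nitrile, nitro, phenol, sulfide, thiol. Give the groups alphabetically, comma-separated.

C≡C triple bond → alkyne.
pendant –CHO: carbonyl C bonded to C and H → aldehyde.
pendant –COCH3: carbonyl C bonded to two carbons → ketone.
pendant –C≡N: nitrile.
pendant –CH2X: halogen on sp³ carbon → alkyl halide.
pendant –COCH3: carbonyl C bonded to two carbons → ketone.
pendant –C≡N: nitrile.
–C(=O)OCH3: carbonyl C bonded to C and to –OCH3 → ester (not ketone + ether).

aldehyde, alkyl halide, alkyne, ester, ketone, nitrile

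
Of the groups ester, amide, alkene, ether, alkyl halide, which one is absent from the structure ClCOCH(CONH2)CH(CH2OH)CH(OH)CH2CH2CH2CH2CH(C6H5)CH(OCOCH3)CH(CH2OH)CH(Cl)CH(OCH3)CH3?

ester: present (CH(OCOCH3) — pendant –OC(=O)CH3: an acyloxy group → ester).
amide: present (CH(CONH2) — pendant –CONH2: carbonyl C bonded to C and N → amide).
alkyl halide: present (CH(Cl) — halogen on an sp³ carbon → alkyl halide).
ether: present (CH(OCH3) — pendant –OCH3: C–O–C with sp³ C, no adjacent C=O → ether).
alkene: absent. In CH(C6H5), the C=C units are part of an aromatic ring, which is an arene, not an isolated alkene.

alkene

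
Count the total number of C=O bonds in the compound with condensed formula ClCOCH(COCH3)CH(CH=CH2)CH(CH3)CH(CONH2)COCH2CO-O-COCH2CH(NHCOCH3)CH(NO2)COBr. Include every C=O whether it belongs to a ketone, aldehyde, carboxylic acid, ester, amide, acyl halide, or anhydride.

ClCO: acyl halide, 1 C=O (running total 1).
CH(COCH3): ketone, 1 C=O (running total 2).
CH(CONH2): amide, 1 C=O (running total 3).
CO: ketone, 1 C=O (running total 4).
CH2CO-O-COCH2: anhydride, 2 C=O (running total 6).
CH(NHCOCH3): amide, 1 C=O (running total 7).
COBr: acyl halide, 1 C=O (running total 8).

8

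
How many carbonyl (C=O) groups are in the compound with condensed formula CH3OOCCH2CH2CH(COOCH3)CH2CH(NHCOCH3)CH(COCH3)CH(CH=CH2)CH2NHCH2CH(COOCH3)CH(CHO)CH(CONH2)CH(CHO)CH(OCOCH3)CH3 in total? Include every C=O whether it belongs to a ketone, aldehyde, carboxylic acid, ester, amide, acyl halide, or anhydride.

CH3OOC: ester, 1 C=O (running total 1).
CH(COOCH3): ester, 1 C=O (running total 2).
CH(NHCOCH3): amide, 1 C=O (running total 3).
CH(COCH3): ketone, 1 C=O (running total 4).
CH(COOCH3): ester, 1 C=O (running total 5).
CH(CHO): aldehyde, 1 C=O (running total 6).
CH(CONH2): amide, 1 C=O (running total 7).
CH(CHO): aldehyde, 1 C=O (running total 8).
CH(OCOCH3): ester, 1 C=O (running total 9).

9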